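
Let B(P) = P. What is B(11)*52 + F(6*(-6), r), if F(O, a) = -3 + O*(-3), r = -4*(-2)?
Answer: 677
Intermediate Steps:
r = 8
F(O, a) = -3 - 3*O
B(11)*52 + F(6*(-6), r) = 11*52 + (-3 - 18*(-6)) = 572 + (-3 - 3*(-36)) = 572 + (-3 + 108) = 572 + 105 = 677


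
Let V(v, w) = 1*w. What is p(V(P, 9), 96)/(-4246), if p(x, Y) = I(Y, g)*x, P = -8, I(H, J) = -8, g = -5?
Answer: 36/2123 ≈ 0.016957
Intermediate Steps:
V(v, w) = w
p(x, Y) = -8*x
p(V(P, 9), 96)/(-4246) = -8*9/(-4246) = -72*(-1/4246) = 36/2123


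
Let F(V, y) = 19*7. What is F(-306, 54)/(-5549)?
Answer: -133/5549 ≈ -0.023968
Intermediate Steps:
F(V, y) = 133
F(-306, 54)/(-5549) = 133/(-5549) = 133*(-1/5549) = -133/5549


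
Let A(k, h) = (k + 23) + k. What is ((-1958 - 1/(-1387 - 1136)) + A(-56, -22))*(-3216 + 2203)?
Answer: 5231719540/2523 ≈ 2.0736e+6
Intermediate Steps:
A(k, h) = 23 + 2*k (A(k, h) = (23 + k) + k = 23 + 2*k)
((-1958 - 1/(-1387 - 1136)) + A(-56, -22))*(-3216 + 2203) = ((-1958 - 1/(-1387 - 1136)) + (23 + 2*(-56)))*(-3216 + 2203) = ((-1958 - 1/(-2523)) + (23 - 112))*(-1013) = ((-1958 - 1*(-1/2523)) - 89)*(-1013) = ((-1958 + 1/2523) - 89)*(-1013) = (-4940033/2523 - 89)*(-1013) = -5164580/2523*(-1013) = 5231719540/2523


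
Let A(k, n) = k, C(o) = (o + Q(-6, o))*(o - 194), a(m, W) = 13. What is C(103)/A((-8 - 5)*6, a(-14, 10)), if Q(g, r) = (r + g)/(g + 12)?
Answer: 5005/36 ≈ 139.03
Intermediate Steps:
Q(g, r) = (g + r)/(12 + g)
C(o) = (-1 + 7*o/6)*(-194 + o) (C(o) = (o + (-6 + o)/(12 - 6))*(o - 194) = (o + (-6 + o)/6)*(-194 + o) = (o + (-1 + o/6))*(-194 + o) = (-1 + 7*o/6)*(-194 + o))
C(103)/A((-8 - 5)*6, a(-14, 10)) = (194 - 682/3*103 + (7/6)*103²)/(((-8 - 5)*6)) = (194 - 70246/3 + (7/6)*10609)/((-13*6)) = (194 - 70246/3 + 74263/6)/(-78) = -65065/6*(-1/78) = 5005/36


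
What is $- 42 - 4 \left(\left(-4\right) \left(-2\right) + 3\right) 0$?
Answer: $0$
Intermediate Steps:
$- 42 - 4 \left(\left(-4\right) \left(-2\right) + 3\right) 0 = - 42 - 4 \left(8 + 3\right) 0 = - 42 \left(-4\right) 11 \cdot 0 = - 42 \left(\left(-44\right) 0\right) = \left(-42\right) 0 = 0$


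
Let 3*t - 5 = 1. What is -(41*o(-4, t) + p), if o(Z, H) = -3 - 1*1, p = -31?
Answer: 195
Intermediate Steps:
t = 2 (t = 5/3 + (⅓)*1 = 5/3 + ⅓ = 2)
o(Z, H) = -4 (o(Z, H) = -3 - 1 = -4)
-(41*o(-4, t) + p) = -(41*(-4) - 31) = -(-164 - 31) = -1*(-195) = 195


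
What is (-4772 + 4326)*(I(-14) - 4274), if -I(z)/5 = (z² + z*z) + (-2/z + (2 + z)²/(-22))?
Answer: 212988638/77 ≈ 2.7661e+6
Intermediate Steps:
I(z) = -10*z² + 10/z + 5*(2 + z)²/22 (I(z) = -5*((z² + z*z) + (-2/z + (2 + z)²/(-22))) = -5*((z² + z²) + (-2/z + (2 + z)²*(-1/22))) = -5*(2*z² + (-2/z - (2 + z)²/22)) = -5*(-2/z + 2*z² - (2 + z)²/22) = -10*z² + 10/z + 5*(2 + z)²/22)
(-4772 + 4326)*(I(-14) - 4274) = (-4772 + 4326)*((-10*(-14)² + 10/(-14) + 5*(2 - 14)²/22) - 4274) = -446*((-10*196 + 10*(-1/14) + (5/22)*(-12)²) - 4274) = -446*((-1960 - 5/7 + (5/22)*144) - 4274) = -446*((-1960 - 5/7 + 360/11) - 4274) = -446*(-148455/77 - 4274) = -446*(-477553/77) = 212988638/77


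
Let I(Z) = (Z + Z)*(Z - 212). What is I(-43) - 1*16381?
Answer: 5549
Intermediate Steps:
I(Z) = 2*Z*(-212 + Z) (I(Z) = (2*Z)*(-212 + Z) = 2*Z*(-212 + Z))
I(-43) - 1*16381 = 2*(-43)*(-212 - 43) - 1*16381 = 2*(-43)*(-255) - 16381 = 21930 - 16381 = 5549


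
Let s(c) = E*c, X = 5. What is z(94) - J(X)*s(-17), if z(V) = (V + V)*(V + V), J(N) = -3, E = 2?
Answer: 35242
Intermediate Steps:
z(V) = 4*V² (z(V) = (2*V)*(2*V) = 4*V²)
s(c) = 2*c
z(94) - J(X)*s(-17) = 4*94² - (-3)*2*(-17) = 4*8836 - (-3)*(-34) = 35344 - 1*102 = 35344 - 102 = 35242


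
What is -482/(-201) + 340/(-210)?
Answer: 1096/1407 ≈ 0.77896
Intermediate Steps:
-482/(-201) + 340/(-210) = -482*(-1/201) + 340*(-1/210) = 482/201 - 34/21 = 1096/1407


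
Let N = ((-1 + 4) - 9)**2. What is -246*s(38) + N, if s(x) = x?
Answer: -9312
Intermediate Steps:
N = 36 (N = (3 - 9)**2 = (-6)**2 = 36)
-246*s(38) + N = -246*38 + 36 = -9348 + 36 = -9312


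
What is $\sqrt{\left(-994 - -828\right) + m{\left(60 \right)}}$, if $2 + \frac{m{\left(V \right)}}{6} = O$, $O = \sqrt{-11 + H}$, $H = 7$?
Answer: $\sqrt{-178 + 12 i} \approx 0.44946 + 13.349 i$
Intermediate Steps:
$O = 2 i$ ($O = \sqrt{-11 + 7} = \sqrt{-4} = 2 i \approx 2.0 i$)
$m{\left(V \right)} = -12 + 12 i$ ($m{\left(V \right)} = -12 + 6 \cdot 2 i = -12 + 12 i$)
$\sqrt{\left(-994 - -828\right) + m{\left(60 \right)}} = \sqrt{\left(-994 - -828\right) - \left(12 - 12 i\right)} = \sqrt{\left(-994 + 828\right) - \left(12 - 12 i\right)} = \sqrt{-166 - \left(12 - 12 i\right)} = \sqrt{-178 + 12 i}$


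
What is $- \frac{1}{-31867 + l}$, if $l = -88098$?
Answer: $\frac{1}{119965} \approx 8.3358 \cdot 10^{-6}$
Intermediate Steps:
$- \frac{1}{-31867 + l} = - \frac{1}{-31867 - 88098} = - \frac{1}{-119965} = \left(-1\right) \left(- \frac{1}{119965}\right) = \frac{1}{119965}$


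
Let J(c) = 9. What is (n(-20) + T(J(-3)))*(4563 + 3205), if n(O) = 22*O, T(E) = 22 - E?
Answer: -3316936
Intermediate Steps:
(n(-20) + T(J(-3)))*(4563 + 3205) = (22*(-20) + (22 - 1*9))*(4563 + 3205) = (-440 + (22 - 9))*7768 = (-440 + 13)*7768 = -427*7768 = -3316936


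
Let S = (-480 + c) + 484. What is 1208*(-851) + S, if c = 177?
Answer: -1027827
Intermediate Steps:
S = 181 (S = (-480 + 177) + 484 = -303 + 484 = 181)
1208*(-851) + S = 1208*(-851) + 181 = -1028008 + 181 = -1027827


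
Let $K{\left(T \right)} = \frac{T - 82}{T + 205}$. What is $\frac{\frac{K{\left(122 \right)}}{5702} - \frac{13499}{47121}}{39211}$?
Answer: $- \frac{4194621601}{574177449712029} \approx -7.3054 \cdot 10^{-6}$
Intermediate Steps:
$K{\left(T \right)} = \frac{-82 + T}{205 + T}$
$\frac{\frac{K{\left(122 \right)}}{5702} - \frac{13499}{47121}}{39211} = \frac{\frac{\frac{1}{205 + 122} \left(-82 + 122\right)}{5702} - \frac{13499}{47121}}{39211} = \left(\frac{1}{327} \cdot 40 \cdot \frac{1}{5702} - \frac{13499}{47121}\right) \frac{1}{39211} = \left(\frac{40}{327} \cdot \frac{1}{5702} - \frac{13499}{47121}\right) \frac{1}{39211} = \left(\frac{20}{932277} - \frac{13499}{47121}\right) \frac{1}{39211} = \left(- \frac{4194621601}{14643274839}\right) \frac{1}{39211} = - \frac{4194621601}{574177449712029}$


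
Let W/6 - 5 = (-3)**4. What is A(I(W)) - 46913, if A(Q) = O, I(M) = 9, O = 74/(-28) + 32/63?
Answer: -5911307/126 ≈ -46915.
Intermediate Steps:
W = 516 (W = 30 + 6*(-3)**4 = 30 + 6*81 = 30 + 486 = 516)
O = -269/126 (O = 74*(-1/28) + 32*(1/63) = -37/14 + 32/63 = -269/126 ≈ -2.1349)
A(Q) = -269/126
A(I(W)) - 46913 = -269/126 - 46913 = -5911307/126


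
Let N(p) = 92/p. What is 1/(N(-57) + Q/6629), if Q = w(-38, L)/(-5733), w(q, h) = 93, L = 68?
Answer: -240692361/388486505 ≈ -0.61956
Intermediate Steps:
Q = -31/1911 (Q = 93/(-5733) = 93*(-1/5733) = -31/1911 ≈ -0.016222)
1/(N(-57) + Q/6629) = 1/(92/(-57) - 31/1911/6629) = 1/(92*(-1/57) - 31/1911*1/6629) = 1/(-92/57 - 31/12668019) = 1/(-388486505/240692361) = -240692361/388486505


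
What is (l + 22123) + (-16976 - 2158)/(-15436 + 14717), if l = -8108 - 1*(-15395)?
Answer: 21164924/719 ≈ 29437.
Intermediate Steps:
l = 7287 (l = -8108 + 15395 = 7287)
(l + 22123) + (-16976 - 2158)/(-15436 + 14717) = (7287 + 22123) + (-16976 - 2158)/(-15436 + 14717) = 29410 - 19134/(-719) = 29410 - 19134*(-1/719) = 29410 + 19134/719 = 21164924/719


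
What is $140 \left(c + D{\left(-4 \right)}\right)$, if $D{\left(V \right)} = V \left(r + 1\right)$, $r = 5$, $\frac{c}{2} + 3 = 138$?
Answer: $34440$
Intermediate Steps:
$c = 270$ ($c = -6 + 2 \cdot 138 = -6 + 276 = 270$)
$D{\left(V \right)} = 6 V$ ($D{\left(V \right)} = V \left(5 + 1\right) = V 6 = 6 V$)
$140 \left(c + D{\left(-4 \right)}\right) = 140 \left(270 + 6 \left(-4\right)\right) = 140 \left(270 - 24\right) = 140 \cdot 246 = 34440$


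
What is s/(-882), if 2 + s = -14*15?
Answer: 106/441 ≈ 0.24036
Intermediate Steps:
s = -212 (s = -2 - 14*15 = -2 - 210 = -212)
s/(-882) = -212/(-882) = -212*(-1/882) = 106/441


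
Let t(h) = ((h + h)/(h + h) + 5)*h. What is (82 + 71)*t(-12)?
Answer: -11016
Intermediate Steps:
t(h) = 6*h (t(h) = ((2*h)/((2*h)) + 5)*h = ((2*h)*(1/(2*h)) + 5)*h = (1 + 5)*h = 6*h)
(82 + 71)*t(-12) = (82 + 71)*(6*(-12)) = 153*(-72) = -11016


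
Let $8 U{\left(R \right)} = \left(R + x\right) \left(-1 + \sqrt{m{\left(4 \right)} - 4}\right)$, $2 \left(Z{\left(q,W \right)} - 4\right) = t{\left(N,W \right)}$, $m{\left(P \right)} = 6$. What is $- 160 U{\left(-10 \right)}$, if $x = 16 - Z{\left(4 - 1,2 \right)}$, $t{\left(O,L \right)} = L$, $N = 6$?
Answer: $20 - 20 \sqrt{2} \approx -8.2843$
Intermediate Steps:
$Z{\left(q,W \right)} = 4 + \frac{W}{2}$
$x = 11$ ($x = 16 - \left(4 + \frac{1}{2} \cdot 2\right) = 16 - \left(4 + 1\right) = 16 - 5 = 11$)
$U{\left(R \right)} = \frac{\left(-1 + \sqrt{2}\right) \left(11 + R\right)}{8}$ ($U{\left(R \right)} = \frac{\left(R + 11\right) \left(-1 + \sqrt{6 - 4}\right)}{8} = \frac{\left(11 + R\right) \left(-1 + \sqrt{2}\right)}{8} = \frac{\left(-1 + \sqrt{2}\right) \left(11 + R\right)}{8}$)
$- 160 U{\left(-10 \right)} = - 160 \left(- \frac{11}{8} - - \frac{5}{4} + \frac{11 \sqrt{2}}{8} + \frac{1}{8} \left(-10\right) \sqrt{2}\right) = - 160 \left(- \frac{11}{8} + \frac{5}{4} + \frac{11 \sqrt{2}}{8} - \frac{5 \sqrt{2}}{4}\right) = - 160 \left(- \frac{1}{8} + \frac{\sqrt{2}}{8}\right) = 20 - 20 \sqrt{2}$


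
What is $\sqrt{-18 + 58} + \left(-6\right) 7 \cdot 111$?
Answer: $-4662 + 2 \sqrt{10} \approx -4655.7$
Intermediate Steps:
$\sqrt{-18 + 58} + \left(-6\right) 7 \cdot 111 = \sqrt{40} - 4662 = 2 \sqrt{10} - 4662 = -4662 + 2 \sqrt{10}$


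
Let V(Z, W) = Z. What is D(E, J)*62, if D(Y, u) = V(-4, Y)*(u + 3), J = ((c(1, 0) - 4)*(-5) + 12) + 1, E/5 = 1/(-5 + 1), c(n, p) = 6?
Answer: -1488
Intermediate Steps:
E = -5/4 (E = 5/(-5 + 1) = 5/(-4) = 5*(-¼) = -5/4 ≈ -1.2500)
J = 3 (J = ((6 - 4)*(-5) + 12) + 1 = (2*(-5) + 12) + 1 = (-10 + 12) + 1 = 2 + 1 = 3)
D(Y, u) = -12 - 4*u (D(Y, u) = -4*(u + 3) = -4*(3 + u) = -12 - 4*u)
D(E, J)*62 = (-12 - 4*3)*62 = (-12 - 12)*62 = -24*62 = -1488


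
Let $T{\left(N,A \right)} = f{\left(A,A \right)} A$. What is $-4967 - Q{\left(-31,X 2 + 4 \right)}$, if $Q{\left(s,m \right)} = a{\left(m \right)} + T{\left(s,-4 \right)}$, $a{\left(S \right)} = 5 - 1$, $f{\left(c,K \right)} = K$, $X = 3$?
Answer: $-4987$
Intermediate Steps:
$T{\left(N,A \right)} = A^{2}$ ($T{\left(N,A \right)} = A A = A^{2}$)
$a{\left(S \right)} = 4$ ($a{\left(S \right)} = 5 - 1 = 4$)
$Q{\left(s,m \right)} = 20$ ($Q{\left(s,m \right)} = 4 + \left(-4\right)^{2} = 4 + 16 = 20$)
$-4967 - Q{\left(-31,X 2 + 4 \right)} = -4967 - 20 = -4987$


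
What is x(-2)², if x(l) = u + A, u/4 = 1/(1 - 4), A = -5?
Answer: 361/9 ≈ 40.111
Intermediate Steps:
u = -4/3 (u = 4/(1 - 4) = 4/(-3) = 4*(-⅓) = -4/3 ≈ -1.3333)
x(l) = -19/3 (x(l) = -4/3 - 5 = -19/3)
x(-2)² = (-19/3)² = 361/9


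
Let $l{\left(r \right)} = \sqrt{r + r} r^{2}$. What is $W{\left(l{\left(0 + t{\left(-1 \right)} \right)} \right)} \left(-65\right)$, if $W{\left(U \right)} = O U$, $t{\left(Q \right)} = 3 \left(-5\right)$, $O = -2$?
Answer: $29250 i \sqrt{30} \approx 1.6021 \cdot 10^{5} i$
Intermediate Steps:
$t{\left(Q \right)} = -15$
$l{\left(r \right)} = \sqrt{2} r^{\frac{5}{2}}$ ($l{\left(r \right)} = \sqrt{2 r} r^{2} = \sqrt{2} \sqrt{r} r^{2} = \sqrt{2} r^{\frac{5}{2}}$)
$W{\left(U \right)} = - 2 U$
$W{\left(l{\left(0 + t{\left(-1 \right)} \right)} \right)} \left(-65\right) = - 2 \sqrt{2} \left(0 - 15\right)^{\frac{5}{2}} \left(-65\right) = - 2 \sqrt{2} \left(-15\right)^{\frac{5}{2}} \left(-65\right) = - 2 \sqrt{2} \cdot 225 i \sqrt{15} \left(-65\right) = - 2 \cdot 225 i \sqrt{30} \left(-65\right) = - 450 i \sqrt{30} \left(-65\right) = 29250 i \sqrt{30}$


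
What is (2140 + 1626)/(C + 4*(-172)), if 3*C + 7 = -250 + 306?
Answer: -11298/2015 ≈ -5.6069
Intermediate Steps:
C = 49/3 (C = -7/3 + (-250 + 306)/3 = -7/3 + (⅓)*56 = -7/3 + 56/3 = 49/3 ≈ 16.333)
(2140 + 1626)/(C + 4*(-172)) = (2140 + 1626)/(49/3 + 4*(-172)) = 3766/(49/3 - 688) = 3766/(-2015/3) = 3766*(-3/2015) = -11298/2015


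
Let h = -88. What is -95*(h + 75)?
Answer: 1235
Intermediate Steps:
-95*(h + 75) = -95*(-88 + 75) = -95*(-13) = 1235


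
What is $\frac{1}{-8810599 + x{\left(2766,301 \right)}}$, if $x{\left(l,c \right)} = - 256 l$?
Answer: $- \frac{1}{9518695} \approx -1.0506 \cdot 10^{-7}$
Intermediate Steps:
$\frac{1}{-8810599 + x{\left(2766,301 \right)}} = \frac{1}{-8810599 - 708096} = \frac{1}{-9518695} = - \frac{1}{9518695}$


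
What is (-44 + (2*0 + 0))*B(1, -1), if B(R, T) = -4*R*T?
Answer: -176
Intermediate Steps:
B(R, T) = -4*R*T
(-44 + (2*0 + 0))*B(1, -1) = (-44 + (2*0 + 0))*(-4*1*(-1)) = (-44 + (0 + 0))*4 = (-44 + 0)*4 = -44*4 = -176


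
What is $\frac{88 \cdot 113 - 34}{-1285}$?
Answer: $- \frac{1982}{257} \approx -7.7121$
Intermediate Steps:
$\frac{88 \cdot 113 - 34}{-1285} = \left(9944 - 34\right) \left(- \frac{1}{1285}\right) = 9910 \left(- \frac{1}{1285}\right) = - \frac{1982}{257}$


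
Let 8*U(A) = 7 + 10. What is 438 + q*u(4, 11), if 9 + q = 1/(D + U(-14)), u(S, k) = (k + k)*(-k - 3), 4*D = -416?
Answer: 2618614/815 ≈ 3213.0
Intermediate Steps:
U(A) = 17/8 (U(A) = (7 + 10)/8 = (1/8)*17 = 17/8)
D = -104 (D = (1/4)*(-416) = -104)
u(S, k) = 2*k*(-3 - k) (u(S, k) = (2*k)*(-3 - k) = 2*k*(-3 - k))
q = -7343/815 (q = -9 + 1/(-104 + 17/8) = -9 + 1/(-815/8) = -9 - 8/815 = -7343/815 ≈ -9.0098)
438 + q*u(4, 11) = 438 - (-14686)*11*(3 + 11)/815 = 438 - (-14686)*11*14/815 = 438 - 7343/815*(-308) = 438 + 2261644/815 = 2618614/815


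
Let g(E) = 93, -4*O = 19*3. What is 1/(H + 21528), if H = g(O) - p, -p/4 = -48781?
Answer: -1/173503 ≈ -5.7636e-6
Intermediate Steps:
O = -57/4 (O = -19*3/4 = -¼*57 = -57/4 ≈ -14.250)
p = 195124 (p = -4*(-48781) = 195124)
H = -195031 (H = 93 - 1*195124 = 93 - 195124 = -195031)
1/(H + 21528) = 1/(-195031 + 21528) = 1/(-173503) = -1/173503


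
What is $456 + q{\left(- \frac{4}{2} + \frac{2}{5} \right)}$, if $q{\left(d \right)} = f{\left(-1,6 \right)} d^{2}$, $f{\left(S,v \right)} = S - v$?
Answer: $\frac{10952}{25} \approx 438.08$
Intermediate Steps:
$q{\left(d \right)} = - 7 d^{2}$ ($q{\left(d \right)} = \left(-1 - 6\right) d^{2} = - 7 d^{2}$)
$456 + q{\left(- \frac{4}{2} + \frac{2}{5} \right)} = 456 - 7 \left(- \frac{4}{2} + \frac{2}{5}\right)^{2} = 456 - 7 \left(\left(-4\right) \frac{1}{2} + 2 \cdot \frac{1}{5}\right)^{2} = 456 - 7 \left(-2 + \frac{2}{5}\right)^{2} = 456 - 7 \left(- \frac{8}{5}\right)^{2} = 456 - \frac{448}{25} = \frac{10952}{25}$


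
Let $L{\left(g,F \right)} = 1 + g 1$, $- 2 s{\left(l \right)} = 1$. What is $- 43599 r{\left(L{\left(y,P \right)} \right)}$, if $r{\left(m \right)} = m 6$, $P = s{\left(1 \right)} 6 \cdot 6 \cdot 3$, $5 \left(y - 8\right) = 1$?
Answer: $- \frac{12033324}{5} \approx -2.4067 \cdot 10^{6}$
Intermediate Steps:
$s{\left(l \right)} = - \frac{1}{2}$ ($s{\left(l \right)} = \left(- \frac{1}{2}\right) 1 = - \frac{1}{2}$)
$y = \frac{41}{5}$ ($y = 8 + \frac{1}{5} \cdot 1 = 8 + \frac{1}{5} = \frac{41}{5} \approx 8.2$)
$P = -54$ ($P = \left(- \frac{1}{2}\right) 6 \cdot 6 \cdot 3 = \left(-3\right) 18 = -54$)
$L{\left(g,F \right)} = 1 + g$
$r{\left(m \right)} = 6 m$
$- 43599 r{\left(L{\left(y,P \right)} \right)} = - 43599 \cdot 6 \left(1 + \frac{41}{5}\right) = - 43599 \cdot 6 \cdot \frac{46}{5} = \left(-43599\right) \frac{276}{5} = - \frac{12033324}{5}$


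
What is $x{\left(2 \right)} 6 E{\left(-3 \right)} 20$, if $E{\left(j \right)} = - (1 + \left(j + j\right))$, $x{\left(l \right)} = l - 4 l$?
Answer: $-3600$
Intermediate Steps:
$x{\left(l \right)} = - 3 l$
$E{\left(j \right)} = -1 - 2 j$ ($E{\left(j \right)} = - (1 + 2 j) = -1 - 2 j$)
$x{\left(2 \right)} 6 E{\left(-3 \right)} 20 = \left(-3\right) 2 \cdot 6 \left(-1 - -6\right) 20 = \left(-6\right) 6 \left(-1 + 6\right) 20 = \left(-36\right) 5 \cdot 20 = \left(-180\right) 20 = -3600$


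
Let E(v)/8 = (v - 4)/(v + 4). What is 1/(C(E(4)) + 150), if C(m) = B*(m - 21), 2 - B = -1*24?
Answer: -1/396 ≈ -0.0025253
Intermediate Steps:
E(v) = 8*(-4 + v)/(4 + v) (E(v) = 8*((v - 4)/(v + 4)) = 8*((-4 + v)/(4 + v)) = 8*(-4 + v)/(4 + v))
B = 26 (B = 2 - (-1)*24 = 2 - 1*(-24) = 2 + 24 = 26)
C(m) = -546 + 26*m (C(m) = 26*(m - 21) = 26*(-21 + m) = -546 + 26*m)
1/(C(E(4)) + 150) = 1/((-546 + 26*(8*(-4 + 4)/(4 + 4))) + 150) = 1/((-546 + 26*(8*0/8)) + 150) = 1/((-546 + 26*(8*(⅛)*0)) + 150) = 1/((-546 + 26*0) + 150) = 1/((-546 + 0) + 150) = 1/(-546 + 150) = 1/(-396) = -1/396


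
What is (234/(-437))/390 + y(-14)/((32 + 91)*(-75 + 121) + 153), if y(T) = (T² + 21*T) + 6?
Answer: -218453/12697035 ≈ -0.017205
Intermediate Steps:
y(T) = 6 + T² + 21*T
(234/(-437))/390 + y(-14)/((32 + 91)*(-75 + 121) + 153) = (234/(-437))/390 + (6 + (-14)² + 21*(-14))/((32 + 91)*(-75 + 121) + 153) = (234*(-1/437))*(1/390) + (6 + 196 - 294)/(123*46 + 153) = -234/437*1/390 - 92/(5658 + 153) = -3/2185 - 92/5811 = -218453/12697035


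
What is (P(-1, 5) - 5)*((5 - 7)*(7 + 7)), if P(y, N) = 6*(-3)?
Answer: 644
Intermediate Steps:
P(y, N) = -18
(P(-1, 5) - 5)*((5 - 7)*(7 + 7)) = (-18 - 5)*((5 - 7)*(7 + 7)) = -(-46)*14 = -23*(-28) = 644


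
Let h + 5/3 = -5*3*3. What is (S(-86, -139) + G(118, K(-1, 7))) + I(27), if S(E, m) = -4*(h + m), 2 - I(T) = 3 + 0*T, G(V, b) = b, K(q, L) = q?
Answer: 2222/3 ≈ 740.67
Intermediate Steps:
h = -140/3 (h = -5/3 - 5*3*3 = -5/3 - 15*3 = -5/3 - 45 = -140/3 ≈ -46.667)
I(T) = -1 (I(T) = 2 - (3 + 0*T) = 2 - (3 + 0) = 2 - 1*3 = 2 - 3 = -1)
S(E, m) = 560/3 - 4*m (S(E, m) = -4*(-140/3 + m) = 560/3 - 4*m)
(S(-86, -139) + G(118, K(-1, 7))) + I(27) = ((560/3 - 4*(-139)) - 1) - 1 = ((560/3 + 556) - 1) - 1 = (2228/3 - 1) - 1 = 2225/3 - 1 = 2222/3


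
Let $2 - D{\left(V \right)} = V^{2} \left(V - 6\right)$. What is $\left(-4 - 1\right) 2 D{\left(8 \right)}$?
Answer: $1260$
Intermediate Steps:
$D{\left(V \right)} = 2 - V^{2} \left(-6 + V\right)$ ($D{\left(V \right)} = 2 - V^{2} \left(V - 6\right) = 2 - V^{2} \left(-6 + V\right)$)
$\left(-4 - 1\right) 2 D{\left(8 \right)} = \left(-4 - 1\right) 2 \left(2 - 8^{3} + 6 \cdot 8^{2}\right) = \left(-4 - 1\right) 2 \left(2 - 512 + 6 \cdot 64\right) = \left(-5\right) 2 \left(2 - 512 + 384\right) = \left(-10\right) \left(-126\right) = 1260$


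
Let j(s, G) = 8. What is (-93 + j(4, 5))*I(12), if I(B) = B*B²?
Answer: -146880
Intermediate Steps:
I(B) = B³
(-93 + j(4, 5))*I(12) = (-93 + 8)*12³ = -85*1728 = -146880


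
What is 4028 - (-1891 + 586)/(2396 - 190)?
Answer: 8887073/2206 ≈ 4028.6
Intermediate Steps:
4028 - (-1891 + 586)/(2396 - 190) = 4028 - (-1305)/2206 = 4028 - 1*(-1305/2206) = 4028 + 1305/2206 = 8887073/2206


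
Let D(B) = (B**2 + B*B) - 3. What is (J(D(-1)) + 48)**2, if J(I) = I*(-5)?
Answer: 2809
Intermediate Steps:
D(B) = -3 + 2*B**2 (D(B) = (B**2 + B**2) - 3 = 2*B**2 - 3 = -3 + 2*B**2)
J(I) = -5*I
(J(D(-1)) + 48)**2 = (-5*(-3 + 2*(-1)**2) + 48)**2 = (-5*(-3 + 2*1) + 48)**2 = (-5*(-3 + 2) + 48)**2 = (-5*(-1) + 48)**2 = (5 + 48)**2 = 53**2 = 2809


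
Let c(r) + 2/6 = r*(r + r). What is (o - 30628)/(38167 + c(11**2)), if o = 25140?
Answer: -8232/101173 ≈ -0.081366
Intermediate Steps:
c(r) = -1/3 + 2*r**2 (c(r) = -1/3 + r*(r + r) = -1/3 + r*(2*r) = -1/3 + 2*r**2)
(o - 30628)/(38167 + c(11**2)) = (25140 - 30628)/(38167 + (-1/3 + 2*(11**2)**2)) = -5488/(38167 + (-1/3 + 2*121**2)) = -5488/(38167 + (-1/3 + 2*14641)) = -5488/(38167 + (-1/3 + 29282)) = -5488/(38167 + 87845/3) = -5488/202346/3 = -5488*3/202346 = -8232/101173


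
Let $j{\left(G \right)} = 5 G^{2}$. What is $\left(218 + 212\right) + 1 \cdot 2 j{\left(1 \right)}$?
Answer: $440$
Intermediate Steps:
$\left(218 + 212\right) + 1 \cdot 2 j{\left(1 \right)} = \left(218 + 212\right) + 1 \cdot 2 \cdot 5 \cdot 1^{2} = 430 + 2 \cdot 5 \cdot 1 = 430 + 2 \cdot 5 = 430 + 10 = 440$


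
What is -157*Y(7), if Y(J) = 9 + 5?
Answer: -2198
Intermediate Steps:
Y(J) = 14
-157*Y(7) = -157*14 = -2198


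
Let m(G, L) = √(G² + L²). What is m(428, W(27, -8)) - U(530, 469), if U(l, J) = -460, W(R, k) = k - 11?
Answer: 460 + √183545 ≈ 888.42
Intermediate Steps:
W(R, k) = -11 + k
m(428, W(27, -8)) - U(530, 469) = √(428² + (-11 - 8)²) - 1*(-460) = √(183184 + (-19)²) + 460 = √(183184 + 361) + 460 = √183545 + 460 = 460 + √183545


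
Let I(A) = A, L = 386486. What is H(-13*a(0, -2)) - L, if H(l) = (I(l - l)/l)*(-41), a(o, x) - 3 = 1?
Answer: -386486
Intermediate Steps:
a(o, x) = 4 (a(o, x) = 3 + 1 = 4)
H(l) = 0 (H(l) = ((l - l)/l)*(-41) = (0/l)*(-41) = 0*(-41) = 0)
H(-13*a(0, -2)) - L = 0 - 1*386486 = 0 - 386486 = -386486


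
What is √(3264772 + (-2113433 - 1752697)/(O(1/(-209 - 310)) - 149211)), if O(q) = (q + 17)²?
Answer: √5253440818271671089692785378/40113796487 ≈ 1806.9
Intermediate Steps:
O(q) = (17 + q)²
√(3264772 + (-2113433 - 1752697)/(O(1/(-209 - 310)) - 149211)) = √(3264772 + (-2113433 - 1752697)/((17 + 1/(-209 - 310))² - 149211)) = √(3264772 - 3866130/((17 + 1/(-519))² - 149211)) = √(3264772 - 3866130/((17 - 1/519)² - 149211)) = √(3264772 - 3866130/((8822/519)² - 149211)) = √(3264772 - 3866130/(77827684/269361 - 149211)) = √(3264772 - 3866130/(-40113796487/269361)) = √(3264772 - 3866130*(-269361/40113796487)) = √(3264772 + 1041384642930/40113796487) = √(130963440969098894/40113796487) = √5253440818271671089692785378/40113796487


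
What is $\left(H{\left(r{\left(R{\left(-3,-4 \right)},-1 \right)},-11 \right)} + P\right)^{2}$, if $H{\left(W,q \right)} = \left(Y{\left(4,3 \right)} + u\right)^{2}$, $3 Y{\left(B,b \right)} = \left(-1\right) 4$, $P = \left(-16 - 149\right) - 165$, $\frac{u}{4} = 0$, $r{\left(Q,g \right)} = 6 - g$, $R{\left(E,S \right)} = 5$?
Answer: $\frac{8726116}{81} \approx 1.0773 \cdot 10^{5}$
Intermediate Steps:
$u = 0$ ($u = 4 \cdot 0 = 0$)
$P = -330$ ($P = -165 - 165 = -330$)
$Y{\left(B,b \right)} = - \frac{4}{3}$ ($Y{\left(B,b \right)} = \frac{\left(-1\right) 4}{3} = \frac{1}{3} \left(-4\right) = - \frac{4}{3}$)
$H{\left(W,q \right)} = \frac{16}{9}$ ($H{\left(W,q \right)} = \left(- \frac{4}{3} + 0\right)^{2} = \left(- \frac{4}{3}\right)^{2} = \frac{16}{9}$)
$\left(H{\left(r{\left(R{\left(-3,-4 \right)},-1 \right)},-11 \right)} + P\right)^{2} = \left(\frac{16}{9} - 330\right)^{2} = \left(- \frac{2954}{9}\right)^{2} = \frac{8726116}{81}$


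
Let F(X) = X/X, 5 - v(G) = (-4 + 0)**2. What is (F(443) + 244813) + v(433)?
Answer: 244803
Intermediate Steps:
v(G) = -11 (v(G) = 5 - (-4 + 0)**2 = 5 - 1*(-4)**2 = 5 - 1*16 = 5 - 16 = -11)
F(X) = 1
(F(443) + 244813) + v(433) = (1 + 244813) - 11 = 244814 - 11 = 244803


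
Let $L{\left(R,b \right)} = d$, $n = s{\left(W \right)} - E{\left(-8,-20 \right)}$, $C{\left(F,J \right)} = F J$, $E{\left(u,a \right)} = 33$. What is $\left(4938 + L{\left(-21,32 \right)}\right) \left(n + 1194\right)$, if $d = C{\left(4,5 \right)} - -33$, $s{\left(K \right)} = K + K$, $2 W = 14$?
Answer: $5864425$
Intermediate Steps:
$W = 7$ ($W = \frac{1}{2} \cdot 14 = 7$)
$s{\left(K \right)} = 2 K$
$n = -19$ ($n = 2 \cdot 7 - 33 = 14 - 33 = -19$)
$d = 53$ ($d = 4 \cdot 5 - -33 = 20 + 33 = 53$)
$L{\left(R,b \right)} = 53$
$\left(4938 + L{\left(-21,32 \right)}\right) \left(n + 1194\right) = \left(4938 + 53\right) \left(-19 + 1194\right) = 4991 \cdot 1175 = 5864425$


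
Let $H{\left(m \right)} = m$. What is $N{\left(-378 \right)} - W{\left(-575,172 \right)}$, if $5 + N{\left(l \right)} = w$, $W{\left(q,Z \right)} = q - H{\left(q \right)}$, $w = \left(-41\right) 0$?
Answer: $-5$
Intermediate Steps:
$w = 0$
$W{\left(q,Z \right)} = 0$ ($W{\left(q,Z \right)} = q - q = 0$)
$N{\left(l \right)} = -5$ ($N{\left(l \right)} = -5 + 0 = -5$)
$N{\left(-378 \right)} - W{\left(-575,172 \right)} = -5 - 0 = -5 + 0 = -5$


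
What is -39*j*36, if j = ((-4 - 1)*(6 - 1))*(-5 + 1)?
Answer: -140400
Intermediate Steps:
j = 100 (j = -5*5*(-4) = -25*(-4) = 100)
-39*j*36 = -39*100*36 = -3900*36 = -140400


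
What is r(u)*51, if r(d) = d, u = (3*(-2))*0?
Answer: 0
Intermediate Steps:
u = 0 (u = -6*0 = 0)
r(u)*51 = 0*51 = 0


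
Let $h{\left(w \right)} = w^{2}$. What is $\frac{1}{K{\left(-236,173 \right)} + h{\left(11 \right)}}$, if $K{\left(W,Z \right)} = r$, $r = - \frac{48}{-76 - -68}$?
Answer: $\frac{1}{127} \approx 0.007874$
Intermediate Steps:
$r = 6$ ($r = - \frac{48}{-76 + 68} = - \frac{48}{-8} = \left(-48\right) \left(- \frac{1}{8}\right) = 6$)
$K{\left(W,Z \right)} = 6$
$\frac{1}{K{\left(-236,173 \right)} + h{\left(11 \right)}} = \frac{1}{6 + 11^{2}} = \frac{1}{6 + 121} = \frac{1}{127}$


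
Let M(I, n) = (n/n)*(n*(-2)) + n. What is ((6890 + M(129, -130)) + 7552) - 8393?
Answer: 6179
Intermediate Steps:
M(I, n) = -n (M(I, n) = 1*(-2*n) + n = -2*n + n = -n)
((6890 + M(129, -130)) + 7552) - 8393 = ((6890 - 1*(-130)) + 7552) - 8393 = ((6890 + 130) + 7552) - 8393 = (7020 + 7552) - 8393 = 14572 - 8393 = 6179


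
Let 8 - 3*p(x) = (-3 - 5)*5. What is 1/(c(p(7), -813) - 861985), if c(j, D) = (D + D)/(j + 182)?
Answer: -33/28445776 ≈ -1.1601e-6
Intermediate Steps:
p(x) = 16 (p(x) = 8/3 - (-3 - 5)*5/3 = 8/3 - (-8)*5/3 = 8/3 - ⅓*(-40) = 8/3 + 40/3 = 16)
c(j, D) = 2*D/(182 + j) (c(j, D) = (2*D)/(182 + j) = 2*D/(182 + j))
1/(c(p(7), -813) - 861985) = 1/(2*(-813)/(182 + 16) - 861985) = 1/(2*(-813)/198 - 861985) = 1/(2*(-813)*(1/198) - 861985) = 1/(-271/33 - 861985) = 1/(-28445776/33) = -33/28445776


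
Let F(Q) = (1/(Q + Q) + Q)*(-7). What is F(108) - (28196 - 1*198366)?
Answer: 36593417/216 ≈ 1.6941e+5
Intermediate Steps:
F(Q) = -7*Q - 7/(2*Q) (F(Q) = (1/(2*Q) + Q)*(-7) = (Q + 1/(2*Q))*(-7) = -7*Q - 7/(2*Q))
F(108) - (28196 - 1*198366) = (-7*108 - 7/2/108) - (28196 - 1*198366) = (-756 - 7/2*1/108) - (28196 - 198366) = (-756 - 7/216) - 1*(-170170) = -163303/216 + 170170 = 36593417/216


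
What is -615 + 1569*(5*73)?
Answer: 572070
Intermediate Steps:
-615 + 1569*(5*73) = -615 + 1569*365 = -615 + 572685 = 572070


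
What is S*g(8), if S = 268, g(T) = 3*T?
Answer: 6432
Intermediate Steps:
S*g(8) = 268*(3*8) = 268*24 = 6432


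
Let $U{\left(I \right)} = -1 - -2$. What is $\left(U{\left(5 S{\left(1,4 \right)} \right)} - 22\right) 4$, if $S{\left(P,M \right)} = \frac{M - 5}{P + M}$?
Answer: $-84$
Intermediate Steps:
$S{\left(P,M \right)} = \frac{-5 + M}{M + P}$
$U{\left(I \right)} = 1$ ($U{\left(I \right)} = -1 + 2 = 1$)
$\left(U{\left(5 S{\left(1,4 \right)} \right)} - 22\right) 4 = \left(1 - 22\right) 4 = \left(-21\right) 4 = -84$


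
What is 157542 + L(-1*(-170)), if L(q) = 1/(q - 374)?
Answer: 32138567/204 ≈ 1.5754e+5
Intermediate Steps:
L(q) = 1/(-374 + q)
157542 + L(-1*(-170)) = 157542 + 1/(-374 - 1*(-170)) = 157542 + 1/(-374 + 170) = 157542 + 1/(-204) = 157542 - 1/204 = 32138567/204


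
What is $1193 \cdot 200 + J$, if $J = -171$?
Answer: $238429$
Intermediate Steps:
$1193 \cdot 200 + J = 1193 \cdot 200 - 171 = 238600 - 171 = 238429$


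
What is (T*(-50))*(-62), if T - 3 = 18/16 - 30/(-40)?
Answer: 30225/2 ≈ 15113.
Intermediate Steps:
T = 39/8 (T = 3 + (18/16 - 30/(-40)) = 3 + (18*(1/16) - 30*(-1/40)) = 3 + (9/8 + ¾) = 3 + 15/8 = 39/8 ≈ 4.8750)
(T*(-50))*(-62) = ((39/8)*(-50))*(-62) = -975/4*(-62) = 30225/2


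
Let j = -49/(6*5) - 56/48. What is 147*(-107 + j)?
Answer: -80703/5 ≈ -16141.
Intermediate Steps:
j = -14/5 (j = -49/30 - 56*1/48 = -49*1/30 - 7/6 = -49/30 - 7/6 = -14/5 ≈ -2.8000)
147*(-107 + j) = 147*(-107 - 14/5) = 147*(-549/5) = -80703/5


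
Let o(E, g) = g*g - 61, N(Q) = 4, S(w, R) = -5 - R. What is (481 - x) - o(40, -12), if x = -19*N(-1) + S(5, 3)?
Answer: 482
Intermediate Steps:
o(E, g) = -61 + g² (o(E, g) = g² - 61 = -61 + g²)
x = -84 (x = -19*4 + (-5 - 1*3) = -76 + (-5 - 3) = -76 - 8 = -84)
(481 - x) - o(40, -12) = (481 - 1*(-84)) - (-61 + (-12)²) = (481 + 84) - (-61 + 144) = 565 - 1*83 = 565 - 83 = 482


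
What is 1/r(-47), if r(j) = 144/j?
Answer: -47/144 ≈ -0.32639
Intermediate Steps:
1/r(-47) = 1/(144/(-47)) = 1/(144*(-1/47)) = 1/(-144/47) = -47/144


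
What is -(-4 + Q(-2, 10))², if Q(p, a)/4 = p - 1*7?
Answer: -1600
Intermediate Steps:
Q(p, a) = -28 + 4*p (Q(p, a) = 4*(p - 1*7) = 4*(p - 7) = 4*(-7 + p) = -28 + 4*p)
-(-4 + Q(-2, 10))² = -(-4 + (-28 + 4*(-2)))² = -(-4 + (-28 - 8))² = -(-4 - 36)² = -1*(-40)² = -1*1600 = -1600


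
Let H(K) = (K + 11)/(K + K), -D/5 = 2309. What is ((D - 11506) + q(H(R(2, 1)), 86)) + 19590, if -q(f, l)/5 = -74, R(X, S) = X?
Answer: -3091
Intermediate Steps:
D = -11545 (D = -5*2309 = -11545)
H(K) = (11 + K)/(2*K) (H(K) = (11 + K)/((2*K)) = (11 + K)*(1/(2*K)) = (11 + K)/(2*K))
q(f, l) = 370 (q(f, l) = -5*(-74) = 370)
((D - 11506) + q(H(R(2, 1)), 86)) + 19590 = ((-11545 - 11506) + 370) + 19590 = (-23051 + 370) + 19590 = -22681 + 19590 = -3091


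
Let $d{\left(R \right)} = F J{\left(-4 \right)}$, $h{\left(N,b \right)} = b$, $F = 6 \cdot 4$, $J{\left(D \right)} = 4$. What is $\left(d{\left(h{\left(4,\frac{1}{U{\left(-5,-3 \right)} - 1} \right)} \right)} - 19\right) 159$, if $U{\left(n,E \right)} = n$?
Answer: $12243$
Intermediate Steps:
$F = 24$
$d{\left(R \right)} = 96$ ($d{\left(R \right)} = 24 \cdot 4 = 96$)
$\left(d{\left(h{\left(4,\frac{1}{U{\left(-5,-3 \right)} - 1} \right)} \right)} - 19\right) 159 = \left(96 - 19\right) 159 = 77 \cdot 159 = 12243$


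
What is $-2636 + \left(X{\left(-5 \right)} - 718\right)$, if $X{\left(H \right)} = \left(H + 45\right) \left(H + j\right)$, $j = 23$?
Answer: $-2634$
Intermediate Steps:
$X{\left(H \right)} = \left(23 + H\right) \left(45 + H\right)$ ($X{\left(H \right)} = \left(H + 45\right) \left(H + 23\right) = \left(45 + H\right) \left(23 + H\right) = \left(23 + H\right) \left(45 + H\right)$)
$-2636 + \left(X{\left(-5 \right)} - 718\right) = -2636 + \left(\left(1035 + \left(-5\right)^{2} + 68 \left(-5\right)\right) - 718\right) = -2636 + \left(\left(1035 + 25 - 340\right) - 718\right) = -2636 + \left(720 - 718\right) = -2636 + 2 = -2634$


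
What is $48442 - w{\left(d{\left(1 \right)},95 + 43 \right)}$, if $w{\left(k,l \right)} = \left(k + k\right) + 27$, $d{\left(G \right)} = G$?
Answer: $48413$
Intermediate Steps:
$w{\left(k,l \right)} = 27 + 2 k$ ($w{\left(k,l \right)} = 2 k + 27 = 27 + 2 k$)
$48442 - w{\left(d{\left(1 \right)},95 + 43 \right)} = 48442 - \left(27 + 2 \cdot 1\right) = 48442 - \left(27 + 2\right) = 48442 - 29 = 48413$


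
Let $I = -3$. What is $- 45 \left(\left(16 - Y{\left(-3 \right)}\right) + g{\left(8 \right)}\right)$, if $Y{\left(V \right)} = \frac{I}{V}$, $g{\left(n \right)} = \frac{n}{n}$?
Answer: $-720$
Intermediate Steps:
$g{\left(n \right)} = 1$
$Y{\left(V \right)} = - \frac{3}{V}$
$- 45 \left(\left(16 - Y{\left(-3 \right)}\right) + g{\left(8 \right)}\right) = - 45 \left(\left(16 - - \frac{3}{-3}\right) + 1\right) = - 45 \left(\left(16 - \left(-3\right) \left(- \frac{1}{3}\right)\right) + 1\right) = - 45 \left(\left(16 - 1\right) + 1\right) = - 45 \left(15 + 1\right) = \left(-45\right) 16 = -720$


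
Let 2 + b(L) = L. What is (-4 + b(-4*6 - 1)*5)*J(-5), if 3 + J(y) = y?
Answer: 1112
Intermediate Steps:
b(L) = -2 + L
J(y) = -3 + y
(-4 + b(-4*6 - 1)*5)*J(-5) = (-4 + (-2 + (-4*6 - 1))*5)*(-3 - 5) = (-4 + (-2 + (-24 - 1))*5)*(-8) = (-4 + (-2 - 25)*5)*(-8) = (-4 - 27*5)*(-8) = (-4 - 135)*(-8) = -139*(-8) = 1112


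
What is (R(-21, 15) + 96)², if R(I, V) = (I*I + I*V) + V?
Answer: 56169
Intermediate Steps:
R(I, V) = V + I² + I*V (R(I, V) = (I² + I*V) + V = V + I² + I*V)
(R(-21, 15) + 96)² = ((15 + (-21)² - 21*15) + 96)² = ((15 + 441 - 315) + 96)² = (141 + 96)² = 237² = 56169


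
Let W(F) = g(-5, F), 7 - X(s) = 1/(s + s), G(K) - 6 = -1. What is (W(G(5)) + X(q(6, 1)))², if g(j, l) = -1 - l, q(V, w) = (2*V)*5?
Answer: 14161/14400 ≈ 0.98340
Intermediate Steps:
G(K) = 5 (G(K) = 6 - 1 = 5)
q(V, w) = 10*V
X(s) = 7 - 1/(2*s) (X(s) = 7 - 1/(s + s) = 7 - 1/(2*s))
W(F) = -1 - F
(W(G(5)) + X(q(6, 1)))² = ((-1 - 1*5) + (7 - 1/(2*(10*6))))² = ((-1 - 5) + (7 - ½/60))² = (-6 + (7 - ½*1/60))² = (-6 + (7 - 1/120))² = (-6 + 839/120)² = (119/120)² = 14161/14400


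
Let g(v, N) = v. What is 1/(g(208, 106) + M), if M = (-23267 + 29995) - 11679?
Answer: -1/4743 ≈ -0.00021084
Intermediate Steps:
M = -4951 (M = 6728 - 11679 = -4951)
1/(g(208, 106) + M) = 1/(208 - 4951) = 1/(-4743) = -1/4743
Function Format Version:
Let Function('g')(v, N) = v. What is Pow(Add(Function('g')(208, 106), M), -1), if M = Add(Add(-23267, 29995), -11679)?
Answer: Rational(-1, 4743) ≈ -0.00021084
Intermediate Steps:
M = -4951 (M = Add(6728, -11679) = -4951)
Pow(Add(Function('g')(208, 106), M), -1) = Pow(Add(208, -4951), -1) = Pow(-4743, -1) = Rational(-1, 4743)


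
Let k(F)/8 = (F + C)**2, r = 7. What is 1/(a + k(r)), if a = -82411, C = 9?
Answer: -1/80363 ≈ -1.2444e-5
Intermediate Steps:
k(F) = 8*(9 + F)**2 (k(F) = 8*(F + 9)**2 = 8*(9 + F)**2)
1/(a + k(r)) = 1/(-82411 + 8*(9 + 7)**2) = 1/(-82411 + 8*16**2) = 1/(-82411 + 8*256) = 1/(-82411 + 2048) = 1/(-80363) = -1/80363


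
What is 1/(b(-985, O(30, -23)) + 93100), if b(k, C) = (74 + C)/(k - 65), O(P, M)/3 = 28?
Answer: 525/48877421 ≈ 1.0741e-5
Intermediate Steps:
O(P, M) = 84 (O(P, M) = 3*28 = 84)
b(k, C) = (74 + C)/(-65 + k)
1/(b(-985, O(30, -23)) + 93100) = 1/((74 + 84)/(-65 - 985) + 93100) = 1/(158/(-1050) + 93100) = 1/(-1/1050*158 + 93100) = 1/(-79/525 + 93100) = 1/(48877421/525) = 525/48877421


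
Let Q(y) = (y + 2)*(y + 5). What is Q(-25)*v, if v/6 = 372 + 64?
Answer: 1203360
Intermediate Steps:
v = 2616 (v = 6*(372 + 64) = 6*436 = 2616)
Q(y) = (2 + y)*(5 + y)
Q(-25)*v = (10 + (-25)² + 7*(-25))*2616 = (10 + 625 - 175)*2616 = 460*2616 = 1203360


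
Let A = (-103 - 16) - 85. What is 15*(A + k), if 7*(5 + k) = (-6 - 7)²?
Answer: -19410/7 ≈ -2772.9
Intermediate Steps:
k = 134/7 (k = -5 + (-6 - 7)²/7 = -5 + (⅐)*(-13)² = -5 + (⅐)*169 = -5 + 169/7 = 134/7 ≈ 19.143)
A = -204 (A = -119 - 85 = -204)
15*(A + k) = 15*(-204 + 134/7) = 15*(-1294/7) = -19410/7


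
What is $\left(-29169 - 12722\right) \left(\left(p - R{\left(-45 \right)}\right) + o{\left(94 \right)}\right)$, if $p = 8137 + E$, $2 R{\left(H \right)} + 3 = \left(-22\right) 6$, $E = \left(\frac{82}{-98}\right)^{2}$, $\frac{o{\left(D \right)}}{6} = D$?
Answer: $- \frac{1764017400809}{4802} \approx -3.6735 \cdot 10^{8}$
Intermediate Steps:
$o{\left(D \right)} = 6 D$
$E = \frac{1681}{2401}$ ($E = \left(82 \left(- \frac{1}{98}\right)\right)^{2} = \left(- \frac{41}{49}\right)^{2} = \frac{1681}{2401} \approx 0.70012$)
$R{\left(H \right)} = - \frac{135}{2}$ ($R{\left(H \right)} = - \frac{3}{2} + \frac{\left(-22\right) 6}{2} = - \frac{3}{2} + \frac{1}{2} \left(-132\right) = - \frac{3}{2} - 66 = - \frac{135}{2}$)
$p = \frac{19538618}{2401}$ ($p = 8137 + \frac{1681}{2401} = \frac{19538618}{2401} \approx 8137.7$)
$\left(-29169 - 12722\right) \left(\left(p - R{\left(-45 \right)}\right) + o{\left(94 \right)}\right) = \left(-29169 - 12722\right) \left(\left(\frac{19538618}{2401} - - \frac{135}{2}\right) + 6 \cdot 94\right) = - 41891 \left(\left(\frac{19538618}{2401} + \frac{135}{2}\right) + 564\right) = - 41891 \left(\frac{39401371}{4802} + 564\right) = \left(-41891\right) \frac{42109699}{4802} = - \frac{1764017400809}{4802}$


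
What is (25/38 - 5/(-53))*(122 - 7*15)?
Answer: 25755/2014 ≈ 12.788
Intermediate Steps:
(25/38 - 5/(-53))*(122 - 7*15) = (25*(1/38) - 5*(-1/53))*(122 - 105) = (25/38 + 5/53)*17 = (1515/2014)*17 = 25755/2014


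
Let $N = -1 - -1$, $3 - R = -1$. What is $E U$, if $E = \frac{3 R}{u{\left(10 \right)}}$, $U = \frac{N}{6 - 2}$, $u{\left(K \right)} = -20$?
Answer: $0$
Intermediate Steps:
$R = 4$ ($R = 3 - -1 = 3 + 1 = 4$)
$N = 0$ ($N = -1 + 1 = 0$)
$U = 0$ ($U = \frac{0}{6 - 2} = \frac{0}{4} = 0 \cdot \frac{1}{4} = 0$)
$E = - \frac{3}{5}$ ($E = \frac{3 \cdot 4}{-20} = 12 \left(- \frac{1}{20}\right) = - \frac{3}{5} \approx -0.6$)
$E U = \left(- \frac{3}{5}\right) 0 = 0$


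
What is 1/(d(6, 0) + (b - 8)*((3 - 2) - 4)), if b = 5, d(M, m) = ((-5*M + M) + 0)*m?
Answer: ⅑ ≈ 0.11111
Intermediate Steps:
d(M, m) = -4*M*m (d(M, m) = (-4*M + 0)*m = (-4*M)*m = -4*M*m)
1/(d(6, 0) + (b - 8)*((3 - 2) - 4)) = 1/(-4*6*0 + (5 - 8)*((3 - 2) - 4)) = 1/(0 - 3*(1 - 4)) = 1/(0 - 3*(-3)) = 1/(0 + 9) = 1/9 = ⅑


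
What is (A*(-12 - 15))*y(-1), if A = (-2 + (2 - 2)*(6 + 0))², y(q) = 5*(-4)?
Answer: 2160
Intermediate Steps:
y(q) = -20
A = 4 (A = (-2 + 0*6)² = (-2 + 0)² = (-2)² = 4)
(A*(-12 - 15))*y(-1) = (4*(-12 - 15))*(-20) = (4*(-27))*(-20) = -108*(-20) = 2160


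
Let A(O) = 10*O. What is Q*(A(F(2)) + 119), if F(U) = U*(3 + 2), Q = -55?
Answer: -12045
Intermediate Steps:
F(U) = 5*U (F(U) = U*5 = 5*U)
Q*(A(F(2)) + 119) = -55*(10*(5*2) + 119) = -55*(10*10 + 119) = -55*(100 + 119) = -55*219 = -12045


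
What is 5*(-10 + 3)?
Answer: -35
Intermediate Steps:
5*(-10 + 3) = 5*(-7) = -35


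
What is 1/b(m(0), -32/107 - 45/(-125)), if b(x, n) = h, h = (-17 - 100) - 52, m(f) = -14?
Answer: -1/169 ≈ -0.0059172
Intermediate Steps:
h = -169 (h = -117 - 52 = -169)
b(x, n) = -169
1/b(m(0), -32/107 - 45/(-125)) = 1/(-169) = -1/169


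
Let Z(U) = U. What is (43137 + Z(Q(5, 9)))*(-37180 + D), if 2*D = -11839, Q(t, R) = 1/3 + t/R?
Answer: -11155328653/6 ≈ -1.8592e+9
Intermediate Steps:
Q(t, R) = ⅓ + t/R (Q(t, R) = 1*(⅓) + t/R = ⅓ + t/R)
D = -11839/2 (D = (½)*(-11839) = -11839/2 ≈ -5919.5)
(43137 + Z(Q(5, 9)))*(-37180 + D) = (43137 + (5 + (⅓)*9)/9)*(-37180 - 11839/2) = (43137 + (5 + 3)/9)*(-86199/2) = (43137 + (⅑)*8)*(-86199/2) = (43137 + 8/9)*(-86199/2) = (388241/9)*(-86199/2) = -11155328653/6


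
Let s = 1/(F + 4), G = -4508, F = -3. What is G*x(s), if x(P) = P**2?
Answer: -4508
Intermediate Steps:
s = 1 (s = 1/(-3 + 4) = 1/1 = 1)
G*x(s) = -4508*1**2 = -4508*1 = -4508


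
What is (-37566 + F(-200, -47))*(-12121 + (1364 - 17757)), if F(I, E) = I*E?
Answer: 803125324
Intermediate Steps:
F(I, E) = E*I
(-37566 + F(-200, -47))*(-12121 + (1364 - 17757)) = (-37566 - 47*(-200))*(-12121 + (1364 - 17757)) = (-37566 + 9400)*(-12121 - 16393) = -28166*(-28514) = 803125324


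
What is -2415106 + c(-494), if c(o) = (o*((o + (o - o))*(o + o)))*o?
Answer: 119104723486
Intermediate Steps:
c(o) = 2*o⁴ (c(o) = (o*((o + 0)*(2*o)))*o = (o*(o*(2*o)))*o = (o*(2*o²))*o = (2*o³)*o = 2*o⁴)
-2415106 + c(-494) = -2415106 + 2*(-494)⁴ = -2415106 + 2*59553569296 = -2415106 + 119107138592 = 119104723486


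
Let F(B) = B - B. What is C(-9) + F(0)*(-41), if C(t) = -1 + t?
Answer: -10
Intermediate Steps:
F(B) = 0
C(-9) + F(0)*(-41) = (-1 - 9) + 0*(-41) = -10 + 0 = -10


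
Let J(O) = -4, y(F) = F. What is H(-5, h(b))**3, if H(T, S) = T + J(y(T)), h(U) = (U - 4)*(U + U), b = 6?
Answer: -729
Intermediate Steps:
h(U) = 2*U*(-4 + U) (h(U) = (-4 + U)*(2*U) = 2*U*(-4 + U))
H(T, S) = -4 + T (H(T, S) = T - 4 = -4 + T)
H(-5, h(b))**3 = (-4 - 5)**3 = (-9)**3 = -729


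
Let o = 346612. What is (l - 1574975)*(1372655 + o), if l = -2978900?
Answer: -7829327009625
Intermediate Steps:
(l - 1574975)*(1372655 + o) = (-2978900 - 1574975)*(1372655 + 346612) = -4553875*1719267 = -7829327009625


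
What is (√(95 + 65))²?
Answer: 160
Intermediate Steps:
(√(95 + 65))² = (√160)² = (4*√10)² = 160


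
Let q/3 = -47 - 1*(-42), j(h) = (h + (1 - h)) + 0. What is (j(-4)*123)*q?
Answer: -1845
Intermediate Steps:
j(h) = 1 (j(h) = 1 + 0 = 1)
q = -15 (q = 3*(-47 - 1*(-42)) = 3*(-47 + 42) = 3*(-5) = -15)
(j(-4)*123)*q = (1*123)*(-15) = 123*(-15) = -1845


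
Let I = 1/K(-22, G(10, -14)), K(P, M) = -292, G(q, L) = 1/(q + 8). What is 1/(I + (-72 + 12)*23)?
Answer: -292/402961 ≈ -0.00072464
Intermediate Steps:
G(q, L) = 1/(8 + q)
I = -1/292 (I = 1/(-292) = -1/292 ≈ -0.0034247)
1/(I + (-72 + 12)*23) = 1/(-1/292 + (-72 + 12)*23) = 1/(-1/292 - 60*23) = 1/(-1/292 - 1380) = 1/(-402961/292) = -292/402961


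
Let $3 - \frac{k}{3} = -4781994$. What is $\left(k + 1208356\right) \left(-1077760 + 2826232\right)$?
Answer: $27196340207784$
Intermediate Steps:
$k = 14345991$ ($k = 9 - -14345982 = 9 + 14345982 = 14345991$)
$\left(k + 1208356\right) \left(-1077760 + 2826232\right) = \left(14345991 + 1208356\right) \left(-1077760 + 2826232\right) = 15554347 \cdot 1748472 = 27196340207784$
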